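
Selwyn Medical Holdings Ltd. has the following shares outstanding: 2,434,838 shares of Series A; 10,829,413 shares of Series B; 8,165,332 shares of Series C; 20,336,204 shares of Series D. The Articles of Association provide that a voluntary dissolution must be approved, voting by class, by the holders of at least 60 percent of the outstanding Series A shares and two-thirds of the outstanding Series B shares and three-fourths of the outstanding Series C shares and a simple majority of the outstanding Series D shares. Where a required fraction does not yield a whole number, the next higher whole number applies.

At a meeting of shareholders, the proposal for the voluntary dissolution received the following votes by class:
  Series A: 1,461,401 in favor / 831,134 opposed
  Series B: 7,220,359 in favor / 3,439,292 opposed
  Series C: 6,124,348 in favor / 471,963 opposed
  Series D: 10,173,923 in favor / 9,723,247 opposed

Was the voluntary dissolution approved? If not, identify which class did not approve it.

Series A: 3/5 of 2434838 = 1460902.80, rounded up to 1460903; 1,460,903 required, 1,461,401 in favor — approved.
Series B: 2/3 of 10829413 = 7219608.67, rounded up to 7219609; 7,219,609 required, 7,220,359 in favor — approved.
Series C: 3/4 of 8165332 = 6123999; 6,123,999 required, 6,124,348 in favor — approved.
Series D: a majority of 20336204 is 10168103; 10,168,103 required, 10,173,923 in favor — approved.

Approved — every class gave the required vote.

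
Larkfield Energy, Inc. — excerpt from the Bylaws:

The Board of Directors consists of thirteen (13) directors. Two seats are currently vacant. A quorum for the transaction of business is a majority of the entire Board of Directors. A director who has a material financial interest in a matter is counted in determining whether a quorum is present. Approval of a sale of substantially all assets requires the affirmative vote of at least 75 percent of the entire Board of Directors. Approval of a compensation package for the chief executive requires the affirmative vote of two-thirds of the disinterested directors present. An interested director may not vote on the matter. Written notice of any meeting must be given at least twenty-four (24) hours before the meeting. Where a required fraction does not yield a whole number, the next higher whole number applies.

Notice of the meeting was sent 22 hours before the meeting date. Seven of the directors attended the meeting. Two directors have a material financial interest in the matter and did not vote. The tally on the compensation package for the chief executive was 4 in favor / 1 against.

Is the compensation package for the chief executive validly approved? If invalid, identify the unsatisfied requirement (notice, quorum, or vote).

Notice: 22 hours given; 24 required (22 < 24). Not satisfied.
Quorum: 7 present (interested directors count toward quorum); quorum is 7. Satisfied.
Vote: the compensation package for the chief executive requires two-thirds of the disinterested directors present (7 − 2 = 5). 2/3 of 5 = 3.33, rounded up to 4, so 4 affirmative votes are needed; 4 voted in favor. Satisfied.

Invalid — notice requirement not satisfied.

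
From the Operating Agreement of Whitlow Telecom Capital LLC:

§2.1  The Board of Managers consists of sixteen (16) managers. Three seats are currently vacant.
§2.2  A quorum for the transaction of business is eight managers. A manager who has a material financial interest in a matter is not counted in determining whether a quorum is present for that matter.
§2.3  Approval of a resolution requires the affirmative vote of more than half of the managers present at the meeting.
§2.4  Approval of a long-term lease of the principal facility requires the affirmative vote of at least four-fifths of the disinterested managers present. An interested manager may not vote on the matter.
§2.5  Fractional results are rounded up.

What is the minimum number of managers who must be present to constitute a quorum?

The quorum is fixed at 8.

8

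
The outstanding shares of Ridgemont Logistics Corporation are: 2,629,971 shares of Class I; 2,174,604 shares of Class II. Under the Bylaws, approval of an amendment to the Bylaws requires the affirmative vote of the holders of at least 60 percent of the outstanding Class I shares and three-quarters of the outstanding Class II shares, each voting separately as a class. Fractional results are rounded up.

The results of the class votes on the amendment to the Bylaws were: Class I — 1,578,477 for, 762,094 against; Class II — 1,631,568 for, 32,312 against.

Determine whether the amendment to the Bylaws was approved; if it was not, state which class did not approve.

Approved — every class gave the required vote.

Class I: 3/5 of 2629971 = 1577982.60, rounded up to 1577983; 1,577,983 required, 1,578,477 in favor — approved.
Class II: 3/4 of 2174604 = 1630953; 1,630,953 required, 1,631,568 in favor — approved.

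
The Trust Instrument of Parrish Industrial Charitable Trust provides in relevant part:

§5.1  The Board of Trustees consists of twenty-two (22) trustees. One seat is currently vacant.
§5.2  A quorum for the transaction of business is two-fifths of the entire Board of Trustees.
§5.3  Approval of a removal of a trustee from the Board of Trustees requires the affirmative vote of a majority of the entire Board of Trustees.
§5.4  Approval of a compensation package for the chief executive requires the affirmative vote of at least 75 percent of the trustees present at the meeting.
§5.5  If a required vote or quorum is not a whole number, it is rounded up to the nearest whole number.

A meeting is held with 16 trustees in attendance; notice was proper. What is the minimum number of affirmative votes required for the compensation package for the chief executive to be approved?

The compensation package for the chief executive requires three-fourths of the trustees present (16).
3/4 of 16 = 12.

12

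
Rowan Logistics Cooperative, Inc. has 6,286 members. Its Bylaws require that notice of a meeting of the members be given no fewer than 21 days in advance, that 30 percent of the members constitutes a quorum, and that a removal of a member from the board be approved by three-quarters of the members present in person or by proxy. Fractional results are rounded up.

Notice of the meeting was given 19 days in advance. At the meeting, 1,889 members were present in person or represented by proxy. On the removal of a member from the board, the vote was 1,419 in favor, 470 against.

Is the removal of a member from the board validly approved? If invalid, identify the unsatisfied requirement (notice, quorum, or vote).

Invalid — notice requirement not satisfied.

Notice: 19 days given; 21 required. Not satisfied.
Quorum: 30% of 6,286 = 1,885.80, rounded up to 1,886; 1,889 present. Satisfied.
Vote: requires three-fourths of those present (1,889); 3/4 of 1889 = 1416.75, rounded up to 1417, so 1,417 needed; 1,419 in favor. Satisfied.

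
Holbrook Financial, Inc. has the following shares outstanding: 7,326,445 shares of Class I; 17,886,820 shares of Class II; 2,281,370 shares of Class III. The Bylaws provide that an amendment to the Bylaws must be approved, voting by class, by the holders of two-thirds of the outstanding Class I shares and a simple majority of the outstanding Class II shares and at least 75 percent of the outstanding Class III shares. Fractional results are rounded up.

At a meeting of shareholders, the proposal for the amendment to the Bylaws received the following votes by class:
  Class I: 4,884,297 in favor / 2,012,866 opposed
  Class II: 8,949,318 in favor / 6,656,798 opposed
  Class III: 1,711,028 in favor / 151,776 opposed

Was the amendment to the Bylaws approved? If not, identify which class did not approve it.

Class I: 2/3 of 7326445 = 4884296.67, rounded up to 4884297; 4,884,297 required, 4,884,297 in favor — approved.
Class II: a majority of 17886820 is 8943411; 8,943,411 required, 8,949,318 in favor — approved.
Class III: 3/4 of 2281370 = 1711027.50, rounded up to 1711028; 1,711,028 required, 1,711,028 in favor — approved.

Approved — every class gave the required vote.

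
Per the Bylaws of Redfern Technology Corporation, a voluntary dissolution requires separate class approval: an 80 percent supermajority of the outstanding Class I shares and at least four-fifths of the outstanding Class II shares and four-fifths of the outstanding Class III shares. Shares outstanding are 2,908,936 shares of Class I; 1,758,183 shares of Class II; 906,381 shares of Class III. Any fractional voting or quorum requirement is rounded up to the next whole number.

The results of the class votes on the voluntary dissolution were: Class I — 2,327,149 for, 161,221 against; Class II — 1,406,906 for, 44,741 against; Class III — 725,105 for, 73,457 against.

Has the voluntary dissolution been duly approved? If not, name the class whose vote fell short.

Class I: 4/5 of 2908936 = 2327148.80, rounded up to 2327149; 2,327,149 required, 2,327,149 in favor — approved.
Class II: 4/5 of 1758183 = 1406546.40, rounded up to 1406547; 1,406,547 required, 1,406,906 in favor — approved.
Class III: 4/5 of 906381 = 725104.80, rounded up to 725105; 725,105 required, 725,105 in favor — approved.

Approved — every class gave the required vote.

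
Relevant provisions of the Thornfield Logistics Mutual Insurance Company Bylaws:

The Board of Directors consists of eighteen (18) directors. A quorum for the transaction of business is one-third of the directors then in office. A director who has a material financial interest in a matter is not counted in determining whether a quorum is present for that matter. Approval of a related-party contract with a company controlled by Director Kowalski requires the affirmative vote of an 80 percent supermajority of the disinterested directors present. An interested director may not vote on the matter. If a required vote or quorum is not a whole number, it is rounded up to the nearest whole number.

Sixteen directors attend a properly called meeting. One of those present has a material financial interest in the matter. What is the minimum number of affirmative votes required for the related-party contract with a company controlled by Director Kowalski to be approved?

The related-party contract with a company controlled by Director Kowalski requires four-fifths of the disinterested directors present (16 − 1 = 15).
4/5 of 15 = 12.

12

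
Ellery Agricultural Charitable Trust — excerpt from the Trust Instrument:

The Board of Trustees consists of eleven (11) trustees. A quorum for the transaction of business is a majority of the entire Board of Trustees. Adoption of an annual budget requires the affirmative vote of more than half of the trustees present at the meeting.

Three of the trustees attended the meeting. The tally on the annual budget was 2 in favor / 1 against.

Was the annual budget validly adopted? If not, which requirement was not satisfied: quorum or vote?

Invalid — quorum requirement not satisfied.

Quorum: 3 present; quorum is 6. Not satisfied.
Vote: the annual budget requires a majority of the trustees present (3). A majority of 3 is 2, so 2 affirmative votes are needed; 2 voted in favor. Satisfied. (Moot — without a quorum no business can be validly transacted.)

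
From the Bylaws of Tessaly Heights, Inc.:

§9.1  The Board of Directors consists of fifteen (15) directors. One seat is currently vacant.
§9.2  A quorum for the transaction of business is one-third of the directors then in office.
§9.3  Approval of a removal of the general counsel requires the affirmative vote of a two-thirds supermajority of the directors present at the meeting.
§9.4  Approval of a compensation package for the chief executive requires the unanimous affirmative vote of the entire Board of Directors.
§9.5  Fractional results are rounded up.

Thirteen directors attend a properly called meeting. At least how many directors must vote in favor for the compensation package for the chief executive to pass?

15

The compensation package for the chief executive requires the unanimous vote of the entire Board of Directors (15).
Unanimous means all 15.
(Only 13 can vote, so the compensation package for the chief executive cannot pass at this meeting, but the required vote is still 15.)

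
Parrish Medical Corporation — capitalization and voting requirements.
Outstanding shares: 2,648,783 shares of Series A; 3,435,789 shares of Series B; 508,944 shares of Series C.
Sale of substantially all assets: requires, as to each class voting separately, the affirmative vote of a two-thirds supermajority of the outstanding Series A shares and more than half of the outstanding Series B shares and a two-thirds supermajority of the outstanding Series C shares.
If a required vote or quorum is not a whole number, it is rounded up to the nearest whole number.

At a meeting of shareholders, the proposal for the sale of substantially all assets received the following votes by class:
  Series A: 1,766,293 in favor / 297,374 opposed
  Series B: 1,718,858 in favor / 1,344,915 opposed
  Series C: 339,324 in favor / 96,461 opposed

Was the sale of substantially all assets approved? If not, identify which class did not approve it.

Approved — every class gave the required vote.

Series A: 2/3 of 2648783 = 1765855.33, rounded up to 1765856; 1,765,856 required, 1,766,293 in favor — approved.
Series B: a majority of 3435789 is 1717895; 1,717,895 required, 1,718,858 in favor — approved.
Series C: 2/3 of 508944 = 339296; 339,296 required, 339,324 in favor — approved.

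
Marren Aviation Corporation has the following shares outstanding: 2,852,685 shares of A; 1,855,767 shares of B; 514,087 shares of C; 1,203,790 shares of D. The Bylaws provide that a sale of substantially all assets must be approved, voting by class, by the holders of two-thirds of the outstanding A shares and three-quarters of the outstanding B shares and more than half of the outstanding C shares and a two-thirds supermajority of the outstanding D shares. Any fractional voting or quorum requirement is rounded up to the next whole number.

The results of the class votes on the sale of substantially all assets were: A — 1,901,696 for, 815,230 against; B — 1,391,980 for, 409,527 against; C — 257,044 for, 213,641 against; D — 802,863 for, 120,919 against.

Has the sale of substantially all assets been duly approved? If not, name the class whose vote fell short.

A: 2/3 of 2852685 = 1901790; 1,901,790 required, 1,901,696 in favor — not approved.
B: 3/4 of 1855767 = 1391825.25, rounded up to 1391826; 1,391,826 required, 1,391,980 in favor — approved.
C: a majority of 514087 is 257044; 257,044 required, 257,044 in favor — approved.
D: 2/3 of 1203790 = 802526.67, rounded up to 802527; 802,527 required, 802,863 in favor — approved.

Not approved — the A shares did not give the required vote.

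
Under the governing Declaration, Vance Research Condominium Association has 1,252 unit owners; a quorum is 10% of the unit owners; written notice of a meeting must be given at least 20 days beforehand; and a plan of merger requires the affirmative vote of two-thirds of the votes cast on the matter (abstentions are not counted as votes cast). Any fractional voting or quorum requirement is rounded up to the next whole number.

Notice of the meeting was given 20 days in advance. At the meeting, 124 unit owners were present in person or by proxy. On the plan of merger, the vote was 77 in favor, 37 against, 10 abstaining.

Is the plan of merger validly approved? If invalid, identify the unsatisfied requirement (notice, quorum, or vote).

Invalid — quorum requirement not satisfied.

Notice: 20 days given; 20 required. Satisfied.
Quorum: 10% of 1,252 = 125.20, rounded up to 126; 124 present. Not satisfied.
Vote: requires two-thirds of the votes cast (124 − 10 abstaining = 114); 2/3 of 114 = 76, so 76 needed; 77 in favor. Satisfied.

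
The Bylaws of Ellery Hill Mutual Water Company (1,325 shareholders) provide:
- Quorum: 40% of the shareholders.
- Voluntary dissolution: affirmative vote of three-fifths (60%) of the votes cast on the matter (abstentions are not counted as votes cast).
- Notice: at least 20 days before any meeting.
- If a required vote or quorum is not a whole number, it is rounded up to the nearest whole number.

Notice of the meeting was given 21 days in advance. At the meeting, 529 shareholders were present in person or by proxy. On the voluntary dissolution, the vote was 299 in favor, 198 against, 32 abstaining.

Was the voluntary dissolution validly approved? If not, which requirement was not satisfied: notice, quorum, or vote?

Notice: 21 days given; 20 required. Satisfied.
Quorum: 40% of 1,325 = 530; 529 present. Not satisfied.
Vote: requires three-fifths of the votes cast (529 − 32 abstaining = 497); 3/5 of 497 = 298.20, rounded up to 299, so 299 needed; 299 in favor. Satisfied.

Invalid — quorum requirement not satisfied.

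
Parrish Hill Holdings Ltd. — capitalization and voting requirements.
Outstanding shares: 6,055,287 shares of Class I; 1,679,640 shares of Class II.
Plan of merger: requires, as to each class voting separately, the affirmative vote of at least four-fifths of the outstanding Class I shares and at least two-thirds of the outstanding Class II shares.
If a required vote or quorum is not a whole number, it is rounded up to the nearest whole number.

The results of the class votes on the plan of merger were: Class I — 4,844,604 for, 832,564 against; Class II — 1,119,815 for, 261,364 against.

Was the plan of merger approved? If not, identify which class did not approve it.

Approved — every class gave the required vote.

Class I: 4/5 of 6055287 = 4844229.60, rounded up to 4844230; 4,844,230 required, 4,844,604 in favor — approved.
Class II: 2/3 of 1679640 = 1119760; 1,119,760 required, 1,119,815 in favor — approved.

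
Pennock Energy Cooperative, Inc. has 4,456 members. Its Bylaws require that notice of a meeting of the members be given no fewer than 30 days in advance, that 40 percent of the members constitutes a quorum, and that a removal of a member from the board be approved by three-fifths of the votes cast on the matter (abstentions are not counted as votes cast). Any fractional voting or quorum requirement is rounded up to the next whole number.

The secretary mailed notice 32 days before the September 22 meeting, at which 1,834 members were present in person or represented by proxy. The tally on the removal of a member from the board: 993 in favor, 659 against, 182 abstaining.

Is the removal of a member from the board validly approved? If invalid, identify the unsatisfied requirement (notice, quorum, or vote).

Valid — all requirements satisfied.

Notice: 32 days given; 30 required. Satisfied.
Quorum: 40% of 4,456 = 1,782.40, rounded up to 1,783; 1,834 present. Satisfied.
Vote: requires three-fifths of the votes cast (1,834 − 182 abstaining = 1,652); 3/5 of 1652 = 991.20, rounded up to 992, so 992 needed; 993 in favor. Satisfied.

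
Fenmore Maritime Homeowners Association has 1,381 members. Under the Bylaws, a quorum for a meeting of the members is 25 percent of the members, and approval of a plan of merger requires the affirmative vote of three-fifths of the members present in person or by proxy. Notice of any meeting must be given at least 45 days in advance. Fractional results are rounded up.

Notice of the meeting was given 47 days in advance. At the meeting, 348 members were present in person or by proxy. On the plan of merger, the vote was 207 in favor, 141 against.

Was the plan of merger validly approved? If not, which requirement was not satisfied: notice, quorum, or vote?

Invalid — vote requirement not satisfied.

Notice: 47 days given; 45 required. Satisfied.
Quorum: 25% of 1,381 = 345.25, rounded up to 346; 348 present. Satisfied.
Vote: requires three-fifths of those present (348); 3/5 of 348 = 208.80, rounded up to 209, so 209 needed; 207 in favor. Not satisfied.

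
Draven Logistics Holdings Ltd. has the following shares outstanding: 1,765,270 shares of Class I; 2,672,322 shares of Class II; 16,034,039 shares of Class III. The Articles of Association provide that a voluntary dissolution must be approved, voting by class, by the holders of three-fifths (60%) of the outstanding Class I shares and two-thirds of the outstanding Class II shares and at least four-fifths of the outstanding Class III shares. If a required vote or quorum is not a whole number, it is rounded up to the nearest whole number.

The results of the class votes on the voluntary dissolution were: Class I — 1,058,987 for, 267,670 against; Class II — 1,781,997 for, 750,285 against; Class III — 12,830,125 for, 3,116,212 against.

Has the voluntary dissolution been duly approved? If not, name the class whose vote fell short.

Class I: 3/5 of 1765270 = 1059162; 1,059,162 required, 1,058,987 in favor — not approved.
Class II: 2/3 of 2672322 = 1781548; 1,781,548 required, 1,781,997 in favor — approved.
Class III: 4/5 of 16034039 = 12827231.20, rounded up to 12827232; 12,827,232 required, 12,830,125 in favor — approved.

Not approved — the Class I shares did not give the required vote.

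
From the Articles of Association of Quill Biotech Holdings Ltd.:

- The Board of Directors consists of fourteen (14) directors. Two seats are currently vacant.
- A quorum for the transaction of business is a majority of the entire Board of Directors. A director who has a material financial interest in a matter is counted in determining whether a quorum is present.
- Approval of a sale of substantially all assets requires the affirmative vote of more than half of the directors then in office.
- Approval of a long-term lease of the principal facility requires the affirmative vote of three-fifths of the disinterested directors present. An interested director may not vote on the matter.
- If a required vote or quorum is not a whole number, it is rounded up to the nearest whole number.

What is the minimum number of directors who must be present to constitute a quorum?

A majority of 14 is 8.

8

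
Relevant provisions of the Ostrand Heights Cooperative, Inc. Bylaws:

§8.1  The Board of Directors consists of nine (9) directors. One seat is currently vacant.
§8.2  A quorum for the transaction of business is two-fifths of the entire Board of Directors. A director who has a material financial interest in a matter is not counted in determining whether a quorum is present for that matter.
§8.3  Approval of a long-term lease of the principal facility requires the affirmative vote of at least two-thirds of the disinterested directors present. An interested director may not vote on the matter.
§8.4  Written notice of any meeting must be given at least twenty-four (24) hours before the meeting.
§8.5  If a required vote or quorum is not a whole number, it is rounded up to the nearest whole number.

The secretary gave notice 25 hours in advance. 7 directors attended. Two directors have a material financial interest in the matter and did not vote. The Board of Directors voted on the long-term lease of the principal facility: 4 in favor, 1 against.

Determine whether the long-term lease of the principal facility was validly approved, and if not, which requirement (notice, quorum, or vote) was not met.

Notice: 25 hours given; 24 required (25 ≥ 24). Satisfied.
Quorum: 7 present, but the 2 interested directors do not count, leaving 5. Quorum is 4. Satisfied.
Vote: the long-term lease of the principal facility requires two-thirds of the disinterested directors present (7 − 2 = 5). 2/3 of 5 = 3.33, rounded up to 4, so 4 affirmative votes are needed; 4 voted in favor. Satisfied.

Valid — all requirements satisfied.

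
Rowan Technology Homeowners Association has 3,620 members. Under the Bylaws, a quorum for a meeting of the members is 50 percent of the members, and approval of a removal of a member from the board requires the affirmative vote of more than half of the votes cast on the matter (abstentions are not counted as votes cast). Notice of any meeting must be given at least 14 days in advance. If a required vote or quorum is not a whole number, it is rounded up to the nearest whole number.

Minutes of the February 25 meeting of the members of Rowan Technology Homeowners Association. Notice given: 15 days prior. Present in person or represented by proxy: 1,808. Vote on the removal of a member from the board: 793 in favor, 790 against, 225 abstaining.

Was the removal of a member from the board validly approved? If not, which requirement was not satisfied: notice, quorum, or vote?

Invalid — quorum requirement not satisfied.

Notice: 15 days given; 14 required. Satisfied.
Quorum: 50% of 3,620 = 1,810; 1,808 present. Not satisfied.
Vote: requires a majority of the votes cast (1,808 − 225 abstaining = 1,583); a majority of 1583 is 792, so 792 needed; 793 in favor. Satisfied.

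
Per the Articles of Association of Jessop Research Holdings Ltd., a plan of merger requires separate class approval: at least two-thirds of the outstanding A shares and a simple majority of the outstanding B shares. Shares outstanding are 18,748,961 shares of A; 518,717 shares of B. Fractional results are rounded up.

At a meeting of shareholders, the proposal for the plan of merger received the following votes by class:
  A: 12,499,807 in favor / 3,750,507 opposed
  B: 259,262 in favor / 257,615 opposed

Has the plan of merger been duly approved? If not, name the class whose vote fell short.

A: 2/3 of 18748961 = 12499307.33, rounded up to 12499308; 12,499,308 required, 12,499,807 in favor — approved.
B: a majority of 518717 is 259359; 259,359 required, 259,262 in favor — not approved.

Not approved — the B shares did not give the required vote.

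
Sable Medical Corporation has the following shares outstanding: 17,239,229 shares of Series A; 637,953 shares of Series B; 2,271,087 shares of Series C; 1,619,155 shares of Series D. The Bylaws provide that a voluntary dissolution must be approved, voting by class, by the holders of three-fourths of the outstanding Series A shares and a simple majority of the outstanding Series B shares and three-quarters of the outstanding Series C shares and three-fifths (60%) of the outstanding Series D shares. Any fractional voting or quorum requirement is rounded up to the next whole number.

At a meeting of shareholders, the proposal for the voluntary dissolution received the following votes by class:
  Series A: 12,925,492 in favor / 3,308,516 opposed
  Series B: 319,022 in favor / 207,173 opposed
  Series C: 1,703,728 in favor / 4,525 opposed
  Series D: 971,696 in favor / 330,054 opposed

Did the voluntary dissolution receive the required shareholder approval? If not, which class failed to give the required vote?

Series A: 3/4 of 17239229 = 12929421.75, rounded up to 12929422; 12,929,422 required, 12,925,492 in favor — not approved.
Series B: a majority of 637953 is 318977; 318,977 required, 319,022 in favor — approved.
Series C: 3/4 of 2271087 = 1703315.25, rounded up to 1703316; 1,703,316 required, 1,703,728 in favor — approved.
Series D: 3/5 of 1619155 = 971493; 971,493 required, 971,696 in favor — approved.

Not approved — the Series A shares did not give the required vote.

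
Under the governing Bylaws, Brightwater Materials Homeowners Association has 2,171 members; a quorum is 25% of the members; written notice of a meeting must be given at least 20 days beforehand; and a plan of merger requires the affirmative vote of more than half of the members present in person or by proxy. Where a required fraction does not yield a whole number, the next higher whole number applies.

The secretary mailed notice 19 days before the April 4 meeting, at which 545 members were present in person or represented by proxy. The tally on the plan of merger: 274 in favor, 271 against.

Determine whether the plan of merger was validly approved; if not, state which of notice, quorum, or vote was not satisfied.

Notice: 19 days given; 20 required. Not satisfied.
Quorum: 25% of 2,171 = 542.75, rounded up to 543; 545 present. Satisfied.
Vote: requires a majority of those present (545); a majority of 545 is 273, so 273 needed; 274 in favor. Satisfied.

Invalid — notice requirement not satisfied.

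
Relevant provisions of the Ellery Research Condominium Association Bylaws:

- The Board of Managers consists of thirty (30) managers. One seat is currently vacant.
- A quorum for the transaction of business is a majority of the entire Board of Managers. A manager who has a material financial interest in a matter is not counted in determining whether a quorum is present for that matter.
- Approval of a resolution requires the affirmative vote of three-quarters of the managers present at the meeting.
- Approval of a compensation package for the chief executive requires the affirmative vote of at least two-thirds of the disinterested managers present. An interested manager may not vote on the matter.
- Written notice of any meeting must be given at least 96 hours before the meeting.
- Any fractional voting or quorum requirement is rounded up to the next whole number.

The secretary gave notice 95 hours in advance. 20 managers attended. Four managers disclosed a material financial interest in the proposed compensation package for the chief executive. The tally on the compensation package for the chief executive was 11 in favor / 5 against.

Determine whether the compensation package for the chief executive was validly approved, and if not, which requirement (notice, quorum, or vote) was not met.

Invalid — notice requirement not satisfied.

Notice: 95 hours given; 96 required (95 < 96). Not satisfied.
Quorum: 20 present, but the 4 interested managers do not count, leaving 16. Quorum is 16. Satisfied.
Vote: the compensation package for the chief executive requires two-thirds of the disinterested managers present (20 − 4 = 16). 2/3 of 16 = 10.67, rounded up to 11, so 11 affirmative votes are needed; 11 voted in favor. Satisfied.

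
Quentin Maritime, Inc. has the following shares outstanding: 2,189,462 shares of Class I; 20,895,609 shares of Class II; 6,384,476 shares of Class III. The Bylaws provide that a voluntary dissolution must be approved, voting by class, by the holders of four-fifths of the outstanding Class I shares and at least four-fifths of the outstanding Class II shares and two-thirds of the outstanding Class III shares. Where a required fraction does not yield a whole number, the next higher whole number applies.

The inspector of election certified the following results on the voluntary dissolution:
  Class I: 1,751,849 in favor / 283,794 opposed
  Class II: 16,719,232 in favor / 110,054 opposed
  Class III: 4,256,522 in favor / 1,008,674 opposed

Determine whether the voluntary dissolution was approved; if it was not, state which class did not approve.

Class I: 4/5 of 2189462 = 1751569.60, rounded up to 1751570; 1,751,570 required, 1,751,849 in favor — approved.
Class II: 4/5 of 20895609 = 16716487.20, rounded up to 16716488; 16,716,488 required, 16,719,232 in favor — approved.
Class III: 2/3 of 6384476 = 4256317.33, rounded up to 4256318; 4,256,318 required, 4,256,522 in favor — approved.

Approved — every class gave the required vote.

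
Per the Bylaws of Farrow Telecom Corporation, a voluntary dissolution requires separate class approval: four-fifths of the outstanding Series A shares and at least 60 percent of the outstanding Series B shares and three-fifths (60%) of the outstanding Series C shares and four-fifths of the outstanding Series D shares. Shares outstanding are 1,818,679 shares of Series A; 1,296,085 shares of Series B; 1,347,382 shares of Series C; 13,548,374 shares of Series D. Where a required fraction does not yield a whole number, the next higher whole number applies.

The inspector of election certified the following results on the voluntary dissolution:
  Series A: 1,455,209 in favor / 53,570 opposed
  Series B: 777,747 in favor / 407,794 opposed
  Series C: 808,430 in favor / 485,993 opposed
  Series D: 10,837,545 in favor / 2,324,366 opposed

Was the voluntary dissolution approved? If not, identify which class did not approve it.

Series A: 4/5 of 1818679 = 1454943.20, rounded up to 1454944; 1,454,944 required, 1,455,209 in favor — approved.
Series B: 3/5 of 1296085 = 777651; 777,651 required, 777,747 in favor — approved.
Series C: 3/5 of 1347382 = 808429.20, rounded up to 808430; 808,430 required, 808,430 in favor — approved.
Series D: 4/5 of 13548374 = 10838699.20, rounded up to 10838700; 10,838,700 required, 10,837,545 in favor — not approved.

Not approved — the Series D shares did not give the required vote.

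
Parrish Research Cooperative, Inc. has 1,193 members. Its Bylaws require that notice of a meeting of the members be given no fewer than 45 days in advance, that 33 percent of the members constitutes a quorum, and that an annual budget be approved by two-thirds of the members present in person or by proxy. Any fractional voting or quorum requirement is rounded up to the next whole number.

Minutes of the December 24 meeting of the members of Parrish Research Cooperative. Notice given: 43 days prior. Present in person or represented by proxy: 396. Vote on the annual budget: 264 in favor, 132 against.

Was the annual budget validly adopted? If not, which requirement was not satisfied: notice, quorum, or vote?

Invalid — notice requirement not satisfied.

Notice: 43 days given; 45 required. Not satisfied.
Quorum: 33% of 1,193 = 393.69, rounded up to 394; 396 present. Satisfied.
Vote: requires two-thirds of those present (396); 2/3 of 396 = 264, so 264 needed; 264 in favor. Satisfied.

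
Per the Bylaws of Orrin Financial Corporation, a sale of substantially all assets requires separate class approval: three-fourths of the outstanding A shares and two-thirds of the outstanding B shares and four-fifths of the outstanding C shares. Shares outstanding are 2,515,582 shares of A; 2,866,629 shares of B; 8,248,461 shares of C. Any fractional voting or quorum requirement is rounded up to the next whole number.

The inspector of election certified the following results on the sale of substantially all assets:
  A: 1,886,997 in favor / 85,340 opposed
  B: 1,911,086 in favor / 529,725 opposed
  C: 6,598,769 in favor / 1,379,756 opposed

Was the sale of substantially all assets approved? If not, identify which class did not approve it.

Approved — every class gave the required vote.

A: 3/4 of 2515582 = 1886686.50, rounded up to 1886687; 1,886,687 required, 1,886,997 in favor — approved.
B: 2/3 of 2866629 = 1911086; 1,911,086 required, 1,911,086 in favor — approved.
C: 4/5 of 8248461 = 6598768.80, rounded up to 6598769; 6,598,769 required, 6,598,769 in favor — approved.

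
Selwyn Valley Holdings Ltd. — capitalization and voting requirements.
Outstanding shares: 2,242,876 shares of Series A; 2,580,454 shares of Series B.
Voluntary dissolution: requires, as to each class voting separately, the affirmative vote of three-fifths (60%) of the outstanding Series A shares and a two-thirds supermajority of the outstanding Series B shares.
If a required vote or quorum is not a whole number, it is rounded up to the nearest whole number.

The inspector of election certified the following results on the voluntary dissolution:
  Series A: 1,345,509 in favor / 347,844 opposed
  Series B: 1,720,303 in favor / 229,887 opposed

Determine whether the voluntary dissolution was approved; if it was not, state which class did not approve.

Not approved — the Series A shares did not give the required vote.

Series A: 3/5 of 2242876 = 1345725.60, rounded up to 1345726; 1,345,726 required, 1,345,509 in favor — not approved.
Series B: 2/3 of 2580454 = 1720302.67, rounded up to 1720303; 1,720,303 required, 1,720,303 in favor — approved.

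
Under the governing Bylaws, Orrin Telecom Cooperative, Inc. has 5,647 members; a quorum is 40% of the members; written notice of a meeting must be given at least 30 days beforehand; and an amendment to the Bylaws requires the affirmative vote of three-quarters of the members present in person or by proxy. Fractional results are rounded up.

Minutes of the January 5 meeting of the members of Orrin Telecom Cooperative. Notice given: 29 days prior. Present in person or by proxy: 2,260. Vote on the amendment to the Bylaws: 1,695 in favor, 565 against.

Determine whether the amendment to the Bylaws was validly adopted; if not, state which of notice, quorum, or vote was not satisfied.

Notice: 29 days given; 30 required. Not satisfied.
Quorum: 40% of 5,647 = 2,258.80, rounded up to 2,259; 2,260 present. Satisfied.
Vote: requires three-fourths of those present (2,260); 3/4 of 2260 = 1695, so 1,695 needed; 1,695 in favor. Satisfied.

Invalid — notice requirement not satisfied.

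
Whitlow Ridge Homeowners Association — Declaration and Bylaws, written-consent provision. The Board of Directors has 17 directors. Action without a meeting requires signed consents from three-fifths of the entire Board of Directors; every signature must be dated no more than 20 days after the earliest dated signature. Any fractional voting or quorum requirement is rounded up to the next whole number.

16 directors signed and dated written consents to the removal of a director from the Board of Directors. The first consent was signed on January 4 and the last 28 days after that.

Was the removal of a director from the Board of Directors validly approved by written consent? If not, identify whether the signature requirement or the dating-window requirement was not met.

Signatures required: three-fifths of 17 — 3/5 of 17 = 10.20, rounded up to 11, so 11 needed; 16 signed. Sufficient.
Dating window: the latest signature is 28 days after the earliest; the limit is 20 days. Outside the window.

Not effective — dating-window requirement not satisfied.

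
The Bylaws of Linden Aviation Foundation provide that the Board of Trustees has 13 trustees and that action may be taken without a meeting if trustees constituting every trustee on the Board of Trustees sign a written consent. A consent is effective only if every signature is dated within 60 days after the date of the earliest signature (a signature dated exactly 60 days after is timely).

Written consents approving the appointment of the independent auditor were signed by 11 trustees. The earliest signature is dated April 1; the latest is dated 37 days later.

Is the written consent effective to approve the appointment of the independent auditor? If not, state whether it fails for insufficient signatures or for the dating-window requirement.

Not effective — insufficient signatures.

Signatures required: all of 13 — unanimous means all 13, so 13 needed; 11 signed. Insufficient.
Dating window: the latest signature is 37 days after the earliest; the limit is 60 days. Within the window.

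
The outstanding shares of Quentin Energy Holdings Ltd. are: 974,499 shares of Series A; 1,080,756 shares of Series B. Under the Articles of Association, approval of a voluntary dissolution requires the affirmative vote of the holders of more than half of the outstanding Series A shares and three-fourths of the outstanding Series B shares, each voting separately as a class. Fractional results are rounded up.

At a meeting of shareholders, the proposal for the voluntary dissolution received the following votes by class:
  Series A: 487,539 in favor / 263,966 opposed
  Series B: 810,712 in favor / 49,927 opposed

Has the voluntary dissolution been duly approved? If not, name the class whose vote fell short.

Series A: a majority of 974499 is 487250; 487,250 required, 487,539 in favor — approved.
Series B: 3/4 of 1080756 = 810567; 810,567 required, 810,712 in favor — approved.

Approved — every class gave the required vote.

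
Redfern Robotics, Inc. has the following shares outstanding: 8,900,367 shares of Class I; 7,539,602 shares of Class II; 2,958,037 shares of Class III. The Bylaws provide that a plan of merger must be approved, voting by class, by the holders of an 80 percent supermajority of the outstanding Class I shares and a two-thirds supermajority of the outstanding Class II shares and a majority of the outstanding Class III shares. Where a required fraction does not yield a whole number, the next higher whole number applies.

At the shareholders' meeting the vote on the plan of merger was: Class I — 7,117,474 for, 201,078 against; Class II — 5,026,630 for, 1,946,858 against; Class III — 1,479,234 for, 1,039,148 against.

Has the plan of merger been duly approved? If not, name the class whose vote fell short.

Class I: 4/5 of 8900367 = 7120293.60, rounded up to 7120294; 7,120,294 required, 7,117,474 in favor — not approved.
Class II: 2/3 of 7539602 = 5026401.33, rounded up to 5026402; 5,026,402 required, 5,026,630 in favor — approved.
Class III: a majority of 2958037 is 1479019; 1,479,019 required, 1,479,234 in favor — approved.

Not approved — the Class I shares did not give the required vote.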